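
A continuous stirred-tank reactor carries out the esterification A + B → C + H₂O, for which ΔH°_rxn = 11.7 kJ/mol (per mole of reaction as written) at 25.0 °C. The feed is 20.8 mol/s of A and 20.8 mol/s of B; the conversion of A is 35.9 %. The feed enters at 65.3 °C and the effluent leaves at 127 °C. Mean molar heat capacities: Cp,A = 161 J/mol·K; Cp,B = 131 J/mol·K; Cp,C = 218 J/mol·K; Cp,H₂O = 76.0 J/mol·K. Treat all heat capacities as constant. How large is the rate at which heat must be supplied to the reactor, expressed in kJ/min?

Q_in = 27800 kJ/min

Extent of reaction ξ = 0.359 × 20.8 = 7.4672 mol/s
Reaction term: ξ·ΔH°_rxn = 7.4672 × 11.7 = 87.366 kJ/s
Sensible, feed 65.3→25 °C: -244.77 kJ/s
Outlet flows (mol/s): A 13.333, B 13.333, C 7.4672, H₂O 7.4672
Sensible, products 25→127 °C: 621.03 kJ/s
Q = ΔH = 463.63 kJ/s = 463.63 kW
Heat supplied = 27818 kJ/min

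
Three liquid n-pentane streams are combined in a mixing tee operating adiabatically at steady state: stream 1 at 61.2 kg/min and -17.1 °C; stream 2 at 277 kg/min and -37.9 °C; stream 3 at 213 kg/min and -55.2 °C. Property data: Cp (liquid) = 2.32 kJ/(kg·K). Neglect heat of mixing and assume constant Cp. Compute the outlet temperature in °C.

T_out = -42.3 °C

Adiabatic, steady state ⇒ Σ ṁᵢCp,ᵢ(T_out − Tᵢ) = 0
T_out = Σ ṁᵢCp,ᵢTᵢ / Σ ṁᵢCp,ᵢ
      = -54062 / 1278.8 = -42.276 °C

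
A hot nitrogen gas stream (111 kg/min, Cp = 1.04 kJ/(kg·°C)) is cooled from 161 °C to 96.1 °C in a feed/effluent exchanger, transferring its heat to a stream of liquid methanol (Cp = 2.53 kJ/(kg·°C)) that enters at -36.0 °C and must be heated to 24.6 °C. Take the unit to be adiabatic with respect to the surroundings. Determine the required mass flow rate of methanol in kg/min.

ṁ_c = 48.9 kg/min

Heat released by hot stream: Q = 111 × 1.04 × (161 − 96.1) = 7492.1 kJ/min
Energy balance on cold side (adiabatic exchanger): Q = ṁ_c·Cp_c·(T_c,out − T_c,in)
ṁ_c = 7492.1 / [2.53 × (24.6 − -36.0)] = 48.866 kg/min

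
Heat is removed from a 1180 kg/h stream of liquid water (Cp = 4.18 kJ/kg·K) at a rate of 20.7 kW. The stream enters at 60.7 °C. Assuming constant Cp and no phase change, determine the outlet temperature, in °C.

T_out = 45.6 °C

Q = 20.7 kW = 74520 kJ/h
ΔT = Q/(ṁ·Cp) = 74520/(1180×4.18) = 15.108 K
T_out = 60.7 − 15.108 = 45.592 °C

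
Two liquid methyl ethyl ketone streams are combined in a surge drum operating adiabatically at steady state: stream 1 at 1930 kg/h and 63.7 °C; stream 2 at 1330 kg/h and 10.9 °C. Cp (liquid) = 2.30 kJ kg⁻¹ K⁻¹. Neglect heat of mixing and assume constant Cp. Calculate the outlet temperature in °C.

Energy balance with Q = 0: Σ ṁᵢCp,ᵢ(T_out − Tᵢ) = 0
Σ ṁᵢCp,ᵢTᵢ = 1930×2.30×63.7 + 1330×2.30×10.9 = 316110
Σ ṁᵢCp,ᵢ = 1930×2.30 + 1330×2.30 = 7498
T_out = 316110 / 7498 = 42.159 °C

T_out = 42.2 °C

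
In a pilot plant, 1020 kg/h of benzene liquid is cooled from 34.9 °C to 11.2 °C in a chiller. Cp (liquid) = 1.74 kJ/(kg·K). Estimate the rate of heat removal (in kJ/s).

Q = ṁ·Cp·ΔT = 1020 × 1.74 × (11.2 − 34.9) = -42063 kJ/h
Converting: 42063 / 3600 s = 11.684 kW

Q_c = 11.7 kJ/s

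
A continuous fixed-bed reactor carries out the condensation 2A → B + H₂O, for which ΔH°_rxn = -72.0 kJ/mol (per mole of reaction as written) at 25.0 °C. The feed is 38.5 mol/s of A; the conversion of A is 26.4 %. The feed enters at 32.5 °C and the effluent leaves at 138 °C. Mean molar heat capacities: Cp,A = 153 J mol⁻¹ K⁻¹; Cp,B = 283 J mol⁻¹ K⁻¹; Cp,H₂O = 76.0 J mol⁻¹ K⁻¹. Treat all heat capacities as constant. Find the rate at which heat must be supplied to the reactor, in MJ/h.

Extent of reaction ξ = 0.264 × 38.5 / 2 = 5.082 mol/s
Reaction term: ξ·ΔH°_rxn = 5.082 × -72.0 = -365.9 kJ/s
Sensible, feed 32.5→25 °C: -44.179 kJ/s
Outlet flows (mol/s): A 28.336, B 5.082, H₂O 5.082
Sensible, products 25→138 °C: 696.06 kJ/s
Q = ΔH = 285.98 kJ/s = 285.98 kW
Heat supplied = 1029.5 MJ/h

Q_in = 1030 MJ/h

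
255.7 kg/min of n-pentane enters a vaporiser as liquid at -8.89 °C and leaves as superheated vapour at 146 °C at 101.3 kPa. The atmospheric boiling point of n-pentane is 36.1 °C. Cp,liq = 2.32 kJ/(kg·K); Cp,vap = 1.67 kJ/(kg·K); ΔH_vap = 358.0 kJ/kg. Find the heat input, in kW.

liquid -8.89→36.1 °C: 104.38 kJ/kg
vaporisation at 36.1 °C: 358 kJ/kg
vapour 36.1→146 °C: 183.53 kJ/kg
Δh = 104.38 + 358 + 183.53 = 645.91 kJ/kg
Q = ṁ·Δh = 255.7 kg/min × 645.91 kJ/kg = 165160 kJ/min
|Q| = 2752.7 kW

Q = 2750 kW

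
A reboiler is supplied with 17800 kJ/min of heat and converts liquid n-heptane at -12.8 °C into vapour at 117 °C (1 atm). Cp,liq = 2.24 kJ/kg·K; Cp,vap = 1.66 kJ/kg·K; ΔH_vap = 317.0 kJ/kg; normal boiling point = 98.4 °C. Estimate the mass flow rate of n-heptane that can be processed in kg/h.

ṁ = 1790 kg/h

Δh = 2.24×(98.4−-12.8) + 317.0 + 1.66×(117−98.4) = 596.96 kJ/kg
Q = 17800 kJ/min = 296.67 kJ/s = 1.068e+06 kJ/h
ṁ = Q/Δh = 1.068e+06 / 596.96 = 1789.1 kg/h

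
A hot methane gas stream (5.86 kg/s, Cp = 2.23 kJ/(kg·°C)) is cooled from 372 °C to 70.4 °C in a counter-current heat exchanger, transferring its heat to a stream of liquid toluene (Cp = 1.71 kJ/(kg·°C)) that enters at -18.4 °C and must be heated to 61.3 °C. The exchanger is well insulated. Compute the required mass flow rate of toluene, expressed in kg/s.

Heat released by hot stream: Q = 5.86 × 2.23 × (372 − 70.4) = 3941.2 kJ/s
Energy balance on cold side (adiabatic exchanger): Q = ṁ_c·Cp_c·(T_c,out − T_c,in)
ṁ_c = 3941.2 / [1.71 × (61.3 − -18.4)] = 28.919 kg/s

ṁ_c = 28.9 kg/s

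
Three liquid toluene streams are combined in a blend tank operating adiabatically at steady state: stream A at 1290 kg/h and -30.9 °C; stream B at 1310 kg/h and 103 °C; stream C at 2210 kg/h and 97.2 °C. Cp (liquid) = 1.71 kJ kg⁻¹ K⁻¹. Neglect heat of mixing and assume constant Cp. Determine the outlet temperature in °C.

Energy balance with Q = 0: Σ ṁᵢCp,ᵢ(T_out − Tᵢ) = 0
T_out = Σ ṁᵢCp,ᵢTᵢ / Σ ṁᵢCp,ᵢ
      = 529900 / 8225.1 = 64.424 °C

T_out = 64.4 °C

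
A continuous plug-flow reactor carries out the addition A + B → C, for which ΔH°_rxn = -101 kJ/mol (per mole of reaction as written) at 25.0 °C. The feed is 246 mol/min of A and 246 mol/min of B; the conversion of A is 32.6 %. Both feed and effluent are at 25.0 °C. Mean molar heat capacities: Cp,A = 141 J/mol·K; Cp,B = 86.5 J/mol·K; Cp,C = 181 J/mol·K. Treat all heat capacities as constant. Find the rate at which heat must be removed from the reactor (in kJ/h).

Q_out = 486000 kJ/h

Extent of reaction ξ = 0.326 × 246 = 80.196 mol/min
Reaction term: ξ·ΔH°_rxn = 80.196 × -101 = -8099.8 kJ/min
Q = ΔH = -8099.8 kJ/min = -135 kW
Heat removed = 485990 kJ/h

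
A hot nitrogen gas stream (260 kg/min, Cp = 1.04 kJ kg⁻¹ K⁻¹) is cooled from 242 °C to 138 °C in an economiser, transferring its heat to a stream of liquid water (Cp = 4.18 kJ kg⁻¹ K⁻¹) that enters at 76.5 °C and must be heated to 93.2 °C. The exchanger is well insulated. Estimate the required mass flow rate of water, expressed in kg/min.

ṁ_c = 403 kg/min

Heat released by hot stream: Q = 260 × 1.04 × (242 − 138) = 28122 kJ/min
Energy balance on cold side (adiabatic exchanger): Q = ṁ_c·Cp_c·(T_c,out − T_c,in)
ṁ_c = 28122 / [4.18 × (93.2 − 76.5)] = 402.85 kg/min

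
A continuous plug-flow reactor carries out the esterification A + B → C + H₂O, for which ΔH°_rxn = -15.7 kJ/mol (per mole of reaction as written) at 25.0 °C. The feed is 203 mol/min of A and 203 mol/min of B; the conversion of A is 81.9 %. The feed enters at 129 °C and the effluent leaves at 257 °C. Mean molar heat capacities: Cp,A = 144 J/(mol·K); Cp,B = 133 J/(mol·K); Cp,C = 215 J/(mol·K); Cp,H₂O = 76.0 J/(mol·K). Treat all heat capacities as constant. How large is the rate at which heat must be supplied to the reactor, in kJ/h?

Q_in = 308000 kJ/h

Extent of reaction ξ = 0.819 × 203 = 166.26 mol/min
Reaction term: ξ·ΔH°_rxn = 166.26 × -15.7 = -2610.2 kJ/min
Sensible, feed 129→25 °C: -5848 kJ/min
Outlet flows (mol/min): A 36.743, B 36.743, C 166.26, H₂O 166.26
Sensible, products 25→257 °C: 13586 kJ/min
Q = ΔH = 5127.3 kJ/min = 85.456 kW
Heat supplied = 307640 kJ/h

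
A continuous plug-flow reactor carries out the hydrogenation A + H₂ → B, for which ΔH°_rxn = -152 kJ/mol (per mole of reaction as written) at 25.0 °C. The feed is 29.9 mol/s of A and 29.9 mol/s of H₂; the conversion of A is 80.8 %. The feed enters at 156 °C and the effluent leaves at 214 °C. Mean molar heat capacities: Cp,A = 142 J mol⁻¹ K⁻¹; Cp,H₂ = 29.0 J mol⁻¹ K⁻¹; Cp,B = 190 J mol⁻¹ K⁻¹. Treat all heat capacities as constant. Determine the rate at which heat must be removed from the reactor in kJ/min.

Q_out = 197000 kJ/min

Extent of reaction ξ = 0.808 × 29.9 = 24.159 mol/s
Reaction term: ξ·ΔH°_rxn = 24.159 × -152 = -3672.2 kJ/s
Sensible, feed 156→25 °C: -669.79 kJ/s
Outlet flows (mol/s): A 5.7408, H₂ 5.7408, B 24.159
Sensible, products 25→214 °C: 1053.1 kJ/s
Q = ΔH = -3288.9 kJ/s = -3288.9 kW
Heat removed = 197330 kJ/min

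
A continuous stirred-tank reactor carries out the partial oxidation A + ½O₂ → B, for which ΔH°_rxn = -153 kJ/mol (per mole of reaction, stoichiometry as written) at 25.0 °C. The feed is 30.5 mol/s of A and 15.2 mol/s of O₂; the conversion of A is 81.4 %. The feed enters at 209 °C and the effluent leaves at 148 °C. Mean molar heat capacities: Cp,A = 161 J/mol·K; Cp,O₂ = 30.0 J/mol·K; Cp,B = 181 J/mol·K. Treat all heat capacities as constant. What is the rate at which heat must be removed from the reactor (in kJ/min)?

Q_out = 247000 kJ/min

Extent of reaction ξ = 0.814 × 30.5 = 24.827 mol/s
Reaction term: ξ·ΔH°_rxn = 24.827 × -153 = -3798.5 kJ/s
Sensible, feed 209→25 °C: -987.44 kJ/s
Outlet flows (mol/s): A 5.673, O₂ 2.7865, B 24.827
Sensible, products 25→148 °C: 675.35 kJ/s
Q = ΔH = -4110.6 kJ/s = -4110.6 kW
Heat removed = 246640 kJ/min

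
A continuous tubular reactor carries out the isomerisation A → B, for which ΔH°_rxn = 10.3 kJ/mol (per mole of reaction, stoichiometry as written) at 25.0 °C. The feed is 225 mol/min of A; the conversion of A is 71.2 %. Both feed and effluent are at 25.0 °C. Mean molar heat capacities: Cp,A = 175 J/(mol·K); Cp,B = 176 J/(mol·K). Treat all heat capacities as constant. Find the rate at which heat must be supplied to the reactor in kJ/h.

Extent of reaction ξ = 0.712 × 225 = 160.2 mol/min
Reaction term: ξ·ΔH°_rxn = 160.2 × 10.3 = 1650.1 kJ/min
Q = ΔH = 1650.1 kJ/min = 27.501 kW
Heat supplied = 99004 kJ/h

Q_in = 99000 kJ/h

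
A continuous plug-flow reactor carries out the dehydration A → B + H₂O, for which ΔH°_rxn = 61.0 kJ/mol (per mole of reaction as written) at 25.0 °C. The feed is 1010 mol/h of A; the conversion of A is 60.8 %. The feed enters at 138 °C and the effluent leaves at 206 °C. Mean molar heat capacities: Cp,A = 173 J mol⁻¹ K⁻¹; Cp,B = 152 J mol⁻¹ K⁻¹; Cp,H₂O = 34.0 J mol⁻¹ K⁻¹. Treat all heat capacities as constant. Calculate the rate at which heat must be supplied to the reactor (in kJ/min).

Extent of reaction ξ = 0.608 × 1010 = 614.08 mol/h
Reaction term: ξ·ΔH°_rxn = 614.08 × 61.0 = 37459 kJ/h
Sensible, feed 138→25 °C: -19744 kJ/h
Outlet flows (mol/h): A 395.92, B 614.08, H₂O 614.08
Sensible, products 25→206 °C: 33071 kJ/h
Q = ΔH = 50785 kJ/h = 14.107 kW
Heat supplied = 846.42 kJ/min

Q_in = 846 kJ/min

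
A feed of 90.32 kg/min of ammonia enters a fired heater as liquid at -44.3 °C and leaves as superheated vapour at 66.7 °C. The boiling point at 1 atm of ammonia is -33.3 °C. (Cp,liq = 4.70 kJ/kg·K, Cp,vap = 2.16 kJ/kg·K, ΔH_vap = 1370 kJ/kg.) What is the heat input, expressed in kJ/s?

liquid -44.3→-33.3 °C: 51.7 kJ/kg
vaporisation at -33.3 °C: 1370 kJ/kg
vapour -33.3→66.7 °C: 216 kJ/kg
Δh = 51.7 + 1370 + 216 = 1637.7 kJ/kg
Q = ṁ·Δh = 90.32 kg/min × 1637.7 kJ/kg = 147920 kJ/min
|Q| = 2465.3 kW

Q = 2470 kJ/s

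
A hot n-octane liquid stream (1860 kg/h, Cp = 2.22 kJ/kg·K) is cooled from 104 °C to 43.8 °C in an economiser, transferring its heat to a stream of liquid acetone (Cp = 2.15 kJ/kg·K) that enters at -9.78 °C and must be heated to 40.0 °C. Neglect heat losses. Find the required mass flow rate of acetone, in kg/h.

ṁ_c = 2320 kg/h

Heat released by hot stream: Q = 1860 × 2.22 × (104 − 43.8) = 248580 kJ/h
Energy balance on cold side (adiabatic exchanger): Q = ṁ_c·Cp_c·(T_c,out − T_c,in)
ṁ_c = 248580 / [2.15 × (40.0 − -9.78)] = 2322.6 kg/h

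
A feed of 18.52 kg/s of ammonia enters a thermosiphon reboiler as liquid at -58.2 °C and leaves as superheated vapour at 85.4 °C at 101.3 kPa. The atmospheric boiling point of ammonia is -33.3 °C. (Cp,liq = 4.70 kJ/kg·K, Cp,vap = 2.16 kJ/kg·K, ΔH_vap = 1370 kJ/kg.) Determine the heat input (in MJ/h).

Q = 116000 MJ/h

liquid -58.2→-33.3 °C: 117.03 kJ/kg
vaporisation at -33.3 °C: 1370 kJ/kg
vapour -33.3→85.4 °C: 256.39 kJ/kg
Δh = 117.03 + 1370 + 256.39 = 1743.4 kJ/kg
Q = ṁ·Δh = 18.52 kg/s × 1743.4 kJ/kg = 32288 kJ/s
|Q| = 32288 kW = 116240 MJ/h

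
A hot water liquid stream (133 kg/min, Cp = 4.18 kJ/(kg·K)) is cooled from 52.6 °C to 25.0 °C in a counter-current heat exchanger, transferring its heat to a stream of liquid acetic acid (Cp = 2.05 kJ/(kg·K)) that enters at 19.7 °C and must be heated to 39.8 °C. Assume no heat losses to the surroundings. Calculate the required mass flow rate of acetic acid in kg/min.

ṁ_c = 372 kg/min

Heat released by hot stream: Q = 133 × 4.18 × (52.6 − 25.0) = 15344 kJ/min
Energy balance on cold side (adiabatic exchanger): Q = ṁ_c·Cp_c·(T_c,out − T_c,in)
ṁ_c = 15344 / [2.05 × (39.8 − 19.7)] = 372.38 kg/min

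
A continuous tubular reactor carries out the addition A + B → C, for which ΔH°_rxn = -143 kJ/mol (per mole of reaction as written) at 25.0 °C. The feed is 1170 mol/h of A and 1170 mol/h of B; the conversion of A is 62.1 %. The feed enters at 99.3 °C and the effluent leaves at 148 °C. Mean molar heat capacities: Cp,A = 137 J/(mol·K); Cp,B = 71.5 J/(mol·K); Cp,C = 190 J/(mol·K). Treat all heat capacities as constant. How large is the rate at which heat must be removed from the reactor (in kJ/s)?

Q_out = 26.0 kJ/s

Extent of reaction ξ = 0.621 × 1170 = 726.57 mol/h
Reaction term: ξ·ΔH°_rxn = 726.57 × -143 = -103900 kJ/h
Sensible, feed 99.3→25 °C: -18125 kJ/h
Outlet flows (mol/h): A 443.43, B 443.43, C 726.57
Sensible, products 25→148 °C: 28352 kJ/h
Q = ΔH = -93673 kJ/h = -26.02 kW
Heat removed = 26.02 kJ/s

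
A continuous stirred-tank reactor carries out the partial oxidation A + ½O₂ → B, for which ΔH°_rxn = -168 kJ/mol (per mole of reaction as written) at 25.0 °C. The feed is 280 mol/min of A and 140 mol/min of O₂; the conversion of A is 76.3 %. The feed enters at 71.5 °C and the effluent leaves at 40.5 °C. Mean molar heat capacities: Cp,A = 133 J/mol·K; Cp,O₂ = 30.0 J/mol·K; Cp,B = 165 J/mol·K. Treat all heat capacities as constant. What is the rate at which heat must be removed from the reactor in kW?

Extent of reaction ξ = 0.763 × 280 = 213.64 mol/min
Reaction term: ξ·ΔH°_rxn = 213.64 × -168 = -35892 kJ/min
Sensible, feed 71.5→25 °C: -1927 kJ/min
Outlet flows (mol/min): A 66.36, O₂ 33.18, B 213.64
Sensible, products 25→40.5 °C: 698.61 kJ/min
Q = ΔH = -37120 kJ/min = -618.66 kW
Heat removed = 618.66 kW

Q_out = 619 kW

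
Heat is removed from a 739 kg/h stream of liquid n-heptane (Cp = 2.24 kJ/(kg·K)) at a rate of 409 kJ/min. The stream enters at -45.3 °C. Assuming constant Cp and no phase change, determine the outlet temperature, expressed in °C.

Q = 409 kJ/min = 24540 kJ/h
ΔT = Q/(ṁ·Cp) = 24540/(739×2.24) = 14.825 K
T_out = -45.3 − 14.825 = -60.125 °C

T_out = -60.1 °C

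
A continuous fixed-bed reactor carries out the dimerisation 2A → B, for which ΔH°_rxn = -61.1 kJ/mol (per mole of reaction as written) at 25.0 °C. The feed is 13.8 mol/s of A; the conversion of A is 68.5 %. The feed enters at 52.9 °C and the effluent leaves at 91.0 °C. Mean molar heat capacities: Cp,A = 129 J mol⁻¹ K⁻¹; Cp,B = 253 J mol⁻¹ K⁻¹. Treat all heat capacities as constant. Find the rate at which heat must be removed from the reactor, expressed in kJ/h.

Q_out = 801000 kJ/h

Extent of reaction ξ = 0.685 × 13.8 / 2 = 4.7265 mol/s
Reaction term: ξ·ΔH°_rxn = 4.7265 × -61.1 = -288.79 kJ/s
Sensible, feed 52.9→25 °C: -49.668 kJ/s
Outlet flows (mol/s): A 4.347, B 4.7265
Sensible, products 25→91.0 °C: 115.93 kJ/s
Q = ΔH = -222.52 kJ/s = -222.52 kW
Heat removed = 801080 kJ/h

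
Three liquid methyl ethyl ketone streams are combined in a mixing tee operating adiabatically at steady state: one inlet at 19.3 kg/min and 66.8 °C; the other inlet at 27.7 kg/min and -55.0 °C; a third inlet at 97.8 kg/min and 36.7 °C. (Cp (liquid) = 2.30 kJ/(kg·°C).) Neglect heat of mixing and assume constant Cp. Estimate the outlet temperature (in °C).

Energy balance with Q = 0: Σ ṁᵢCp,ᵢ(T_out − Tᵢ) = 0
T_out = Σ ṁᵢCp,ᵢTᵢ / Σ ṁᵢCp,ᵢ
      = 7716.5 / 333.04 = 23.17 °C

T_out = 23.2 °C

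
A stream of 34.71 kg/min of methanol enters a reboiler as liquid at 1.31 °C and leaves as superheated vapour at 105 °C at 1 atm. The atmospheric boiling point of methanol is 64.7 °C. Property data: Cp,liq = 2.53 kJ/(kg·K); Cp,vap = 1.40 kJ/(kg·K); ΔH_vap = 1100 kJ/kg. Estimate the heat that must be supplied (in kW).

Q = 762 kW

liquid 1.31→64.7 °C: 160.38 kJ/kg
vaporisation at 64.7 °C: 1100 kJ/kg
vapour 64.7→105 °C: 56.42 kJ/kg
Δh = 160.38 + 1100 + 56.42 = 1316.8 kJ/kg
Q = ṁ·Δh = 34.71 kg/min × 1316.8 kJ/kg = 45706 kJ/min
|Q| = 761.77 kW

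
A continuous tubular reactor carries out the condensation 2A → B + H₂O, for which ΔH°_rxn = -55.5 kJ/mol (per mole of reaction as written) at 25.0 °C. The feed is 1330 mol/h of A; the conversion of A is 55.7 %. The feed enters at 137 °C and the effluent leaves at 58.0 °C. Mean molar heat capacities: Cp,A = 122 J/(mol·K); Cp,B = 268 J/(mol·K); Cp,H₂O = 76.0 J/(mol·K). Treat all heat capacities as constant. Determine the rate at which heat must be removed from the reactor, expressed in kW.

Q_out = 8.93 kW

Extent of reaction ξ = 0.557 × 1330 / 2 = 370.41 mol/h
Reaction term: ξ·ΔH°_rxn = 370.41 × -55.5 = -20557 kJ/h
Sensible, feed 137→25 °C: -18173 kJ/h
Outlet flows (mol/h): A 589.19, B 370.41, H₂O 370.41
Sensible, products 25→58.0 °C: 6576.9 kJ/h
Q = ΔH = -32154 kJ/h = -8.9316 kW
Heat removed = 8.9316 kW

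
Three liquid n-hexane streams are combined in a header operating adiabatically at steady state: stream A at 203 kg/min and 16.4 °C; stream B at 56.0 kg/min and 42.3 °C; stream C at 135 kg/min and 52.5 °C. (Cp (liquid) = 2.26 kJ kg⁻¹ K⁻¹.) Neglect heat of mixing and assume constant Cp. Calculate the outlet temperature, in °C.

Energy balance with Q = 0: Σ ṁᵢCp,ᵢ(T_out − Tᵢ) = 0
Σ ṁᵢCp,ᵢTᵢ = 203×2.26×16.4 + 56.0×2.26×42.3 + 135×2.26×52.5 = 28895
Σ ṁᵢCp,ᵢ = 203×2.26 + 56.0×2.26 + 135×2.26 = 890.44
T_out = 28895 / 890.44 = 32.451 °C

T_out = 32.5 °C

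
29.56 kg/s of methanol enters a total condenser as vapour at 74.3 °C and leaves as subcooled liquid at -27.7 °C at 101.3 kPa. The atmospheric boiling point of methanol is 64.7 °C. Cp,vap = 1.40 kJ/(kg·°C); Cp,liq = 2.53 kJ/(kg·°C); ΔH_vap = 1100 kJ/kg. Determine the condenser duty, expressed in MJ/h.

vapour 74.3→64.7 °C: -13.44 kJ/kg
condensation at 64.7 °C: -1100 kJ/kg
liquid 64.7→-27.7 °C: -233.77 kJ/kg
Δh = -13.44 + -1100 + -233.77 = -1347.2 kJ/kg
Q = ṁ·Δh = 29.56 kg/s × -1347.2 kJ/kg = -39824 kJ/s
|Q| = 39824 kW = 143360 MJ/h

Q_c = 143000 MJ/h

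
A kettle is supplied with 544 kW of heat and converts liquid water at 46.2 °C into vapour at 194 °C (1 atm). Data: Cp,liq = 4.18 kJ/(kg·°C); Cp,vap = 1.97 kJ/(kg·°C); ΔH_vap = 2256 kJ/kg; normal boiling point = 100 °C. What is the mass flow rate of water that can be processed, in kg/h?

ṁ = 735 kg/h

Δh = 4.18×(100−46.2) + 2256 + 1.97×(194−100) = 2666.1 kJ/kg
Q = 544 kW = 544 kJ/s = 1.9584e+06 kJ/h
ṁ = Q/Δh = 1.9584e+06 / 2666.1 = 734.57 kg/h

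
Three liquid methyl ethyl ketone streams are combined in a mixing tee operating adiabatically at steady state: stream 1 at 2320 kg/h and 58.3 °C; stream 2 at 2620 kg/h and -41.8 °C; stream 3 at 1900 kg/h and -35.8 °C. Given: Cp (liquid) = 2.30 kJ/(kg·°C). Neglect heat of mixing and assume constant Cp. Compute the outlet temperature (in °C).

Adiabatic, steady state ⇒ Σ ṁᵢCp,ᵢ(T_out − Tᵢ) = 0
T_out = Σ ṁᵢCp,ᵢTᵢ / Σ ṁᵢCp,ᵢ
      = -97244 / 15732 = -6.1813 °C

T_out = -6.18 °C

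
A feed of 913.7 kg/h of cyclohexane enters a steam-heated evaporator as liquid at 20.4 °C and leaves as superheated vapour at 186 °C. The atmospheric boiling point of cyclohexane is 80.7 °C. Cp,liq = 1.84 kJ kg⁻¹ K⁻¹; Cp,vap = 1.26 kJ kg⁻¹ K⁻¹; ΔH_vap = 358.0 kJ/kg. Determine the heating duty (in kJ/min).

Q = 9160 kJ/min

liquid 20.4→80.7 °C: 110.95 kJ/kg
vaporisation at 80.7 °C: 358 kJ/kg
vapour 80.7→186 °C: 132.68 kJ/kg
Δh = 110.95 + 358 + 132.68 = 601.63 kJ/kg
Q = ṁ·Δh = 913.7 kg/h × 601.63 kJ/kg = 549710 kJ/h
|Q| = 152.7 kW = 9161.8 kJ/min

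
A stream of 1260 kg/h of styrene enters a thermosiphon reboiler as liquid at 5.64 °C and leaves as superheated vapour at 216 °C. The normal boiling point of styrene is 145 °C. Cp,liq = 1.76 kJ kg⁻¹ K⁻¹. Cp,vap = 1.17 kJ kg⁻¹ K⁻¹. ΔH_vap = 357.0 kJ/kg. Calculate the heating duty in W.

liquid 5.64→145 °C: 245.27 kJ/kg
vaporisation at 145 °C: 357 kJ/kg
vapour 145→216 °C: 83.07 kJ/kg
Δh = 245.27 + 357 + 83.07 = 685.34 kJ/kg
Q = ṁ·Δh = 1260 kg/h × 685.34 kJ/kg = 863530 kJ/h
|Q| = 239.87 kW = 239870 W

Q = 240000 W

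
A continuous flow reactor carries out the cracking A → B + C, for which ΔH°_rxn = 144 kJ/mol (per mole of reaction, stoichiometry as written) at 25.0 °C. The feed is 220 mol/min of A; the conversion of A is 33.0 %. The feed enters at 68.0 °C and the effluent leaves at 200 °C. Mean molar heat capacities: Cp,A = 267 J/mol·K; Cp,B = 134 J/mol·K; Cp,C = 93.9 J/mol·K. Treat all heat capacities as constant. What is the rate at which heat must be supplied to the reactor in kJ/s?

Q_in = 295 kJ/s

Extent of reaction ξ = 0.330 × 220 = 72.6 mol/min
Reaction term: ξ·ΔH°_rxn = 72.6 × 144 = 10454 kJ/min
Sensible, feed 68.0→25 °C: -2525.8 kJ/min
Outlet flows (mol/min): A 147.4, B 72.6, C 72.6
Sensible, products 25→200 °C: 9782.7 kJ/min
Q = ΔH = 17711 kJ/min = 295.19 kW
Heat supplied = 295.19 kJ/s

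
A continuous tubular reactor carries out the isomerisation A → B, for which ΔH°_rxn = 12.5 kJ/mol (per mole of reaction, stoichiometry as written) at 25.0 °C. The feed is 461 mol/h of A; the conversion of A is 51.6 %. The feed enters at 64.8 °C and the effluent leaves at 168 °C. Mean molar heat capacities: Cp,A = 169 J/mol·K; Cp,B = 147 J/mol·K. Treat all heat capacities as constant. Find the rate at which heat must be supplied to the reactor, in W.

Extent of reaction ξ = 0.516 × 461 = 237.88 mol/h
Reaction term: ξ·ΔH°_rxn = 237.88 × 12.5 = 2973.5 kJ/h
Sensible, feed 64.8→25 °C: -3100.8 kJ/h
Outlet flows (mol/h): A 223.12, B 237.88
Sensible, products 25→168 °C: 10393 kJ/h
Q = ΔH = 10265 kJ/h = 2.8515 kW
Heat supplied = 2851.5 W

Q_in = 2850 W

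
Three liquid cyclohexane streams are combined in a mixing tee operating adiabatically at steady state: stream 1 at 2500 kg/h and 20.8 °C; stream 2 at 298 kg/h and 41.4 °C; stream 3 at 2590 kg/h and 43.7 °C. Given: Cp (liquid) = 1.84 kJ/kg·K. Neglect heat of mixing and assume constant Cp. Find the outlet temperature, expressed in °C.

T_out = 32.9 °C

No heat crosses the boundary, so H_out = H_in.
T_out = Σ ṁᵢCp,ᵢTᵢ / Σ ṁᵢCp,ᵢ
      = 326640 / 9913.9 = 32.947 °C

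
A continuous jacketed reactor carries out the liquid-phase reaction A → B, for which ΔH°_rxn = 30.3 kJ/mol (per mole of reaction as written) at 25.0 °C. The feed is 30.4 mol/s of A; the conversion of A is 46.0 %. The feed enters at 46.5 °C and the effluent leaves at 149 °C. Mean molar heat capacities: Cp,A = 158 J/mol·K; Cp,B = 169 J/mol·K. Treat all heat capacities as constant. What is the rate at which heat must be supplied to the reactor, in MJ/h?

Extent of reaction ξ = 0.460 × 30.4 = 13.984 mol/s
Reaction term: ξ·ΔH°_rxn = 13.984 × 30.3 = 423.72 kJ/s
Sensible, feed 46.5→25 °C: -103.27 kJ/s
Outlet flows (mol/s): A 16.416, B 13.984
Sensible, products 25→149 °C: 614.67 kJ/s
Q = ΔH = 935.12 kJ/s = 935.12 kW
Heat supplied = 3366.4 MJ/h

Q_in = 3370 MJ/h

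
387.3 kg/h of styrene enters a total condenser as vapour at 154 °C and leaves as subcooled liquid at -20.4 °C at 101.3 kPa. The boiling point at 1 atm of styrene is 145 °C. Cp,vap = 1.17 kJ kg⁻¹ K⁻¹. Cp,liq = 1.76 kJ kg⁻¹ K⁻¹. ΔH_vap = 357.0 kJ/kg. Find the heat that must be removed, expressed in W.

vapour 154→145 °C: -10.53 kJ/kg
condensation at 145 °C: -357 kJ/kg
liquid 145→-20.4 °C: -291.1 kJ/kg
Δh = -10.53 + -357 + -291.1 = -658.63 kJ/kg
Q = ṁ·Δh = 387.3 kg/h × -658.63 kJ/kg = -255090 kJ/h
|Q| = 70.858 kW = 70858 W

Q_c = 70900 W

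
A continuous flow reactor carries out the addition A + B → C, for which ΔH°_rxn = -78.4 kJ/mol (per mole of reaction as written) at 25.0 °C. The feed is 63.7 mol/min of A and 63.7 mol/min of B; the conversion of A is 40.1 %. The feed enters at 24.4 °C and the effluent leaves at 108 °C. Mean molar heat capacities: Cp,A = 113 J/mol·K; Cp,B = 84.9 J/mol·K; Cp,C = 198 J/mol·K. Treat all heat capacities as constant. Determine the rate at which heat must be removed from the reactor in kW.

Q_out = 15.8 kW

Extent of reaction ξ = 0.401 × 63.7 = 25.544 mol/min
Reaction term: ξ·ΔH°_rxn = 25.544 × -78.4 = -2002.6 kJ/min
Sensible, feed 24.4→25 °C: 7.5637 kJ/min
Outlet flows (mol/min): A 38.156, B 38.156, C 25.544
Sensible, products 25→108 °C: 1046.5 kJ/min
Q = ΔH = -948.53 kJ/min = -15.809 kW
Heat removed = 15.809 kW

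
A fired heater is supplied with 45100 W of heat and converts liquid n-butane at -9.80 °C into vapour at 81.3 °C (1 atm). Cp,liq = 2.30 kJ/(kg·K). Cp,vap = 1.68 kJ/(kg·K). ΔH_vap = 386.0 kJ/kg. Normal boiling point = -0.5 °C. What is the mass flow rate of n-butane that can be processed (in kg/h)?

ṁ = 298 kg/h

Δh = 2.30×(-0.5−-9.80) + 386.0 + 1.68×(81.3−-0.5) = 544.81 kJ/kg
Q = 45100 W = 45.1 kJ/s = 162360 kJ/h
ṁ = Q/Δh = 162360 / 544.81 = 298.01 kg/h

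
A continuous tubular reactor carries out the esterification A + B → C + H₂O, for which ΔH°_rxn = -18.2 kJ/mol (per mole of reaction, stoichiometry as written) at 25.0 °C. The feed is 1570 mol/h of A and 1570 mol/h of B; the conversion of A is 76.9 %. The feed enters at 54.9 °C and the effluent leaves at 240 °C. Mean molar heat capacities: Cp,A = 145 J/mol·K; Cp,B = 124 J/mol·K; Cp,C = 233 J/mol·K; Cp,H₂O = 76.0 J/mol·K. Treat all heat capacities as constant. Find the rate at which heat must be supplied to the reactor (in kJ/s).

Extent of reaction ξ = 0.769 × 1570 = 1207.3 mol/h
Reaction term: ξ·ΔH°_rxn = 1207.3 × -18.2 = -21973 kJ/h
Sensible, feed 54.9→25 °C: -12628 kJ/h
Outlet flows (mol/h): A 362.67, B 362.67, C 1207.3, H₂O 1207.3
Sensible, products 25→240 °C: 101180 kJ/h
Q = ΔH = 66583 kJ/h = 18.495 kW
Heat supplied = 18.495 kJ/s

Q_in = 18.5 kJ/s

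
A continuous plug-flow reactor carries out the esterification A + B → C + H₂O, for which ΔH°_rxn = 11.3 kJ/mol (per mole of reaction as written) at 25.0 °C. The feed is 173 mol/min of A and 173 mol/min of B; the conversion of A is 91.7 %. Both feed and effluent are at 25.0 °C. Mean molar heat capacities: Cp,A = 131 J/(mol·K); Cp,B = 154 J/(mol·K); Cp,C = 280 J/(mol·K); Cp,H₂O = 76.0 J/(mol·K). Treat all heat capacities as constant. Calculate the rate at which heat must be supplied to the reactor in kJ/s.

Extent of reaction ξ = 0.917 × 173 = 158.64 mol/min
Reaction term: ξ·ΔH°_rxn = 158.64 × 11.3 = 1792.6 kJ/min
Q = ΔH = 1792.6 kJ/min = 29.877 kW
Heat supplied = 29.877 kJ/s

Q_in = 29.9 kJ/s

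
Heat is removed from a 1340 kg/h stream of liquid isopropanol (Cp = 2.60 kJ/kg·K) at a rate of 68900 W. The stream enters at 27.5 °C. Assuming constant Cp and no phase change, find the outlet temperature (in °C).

T_out = -43.7 °C

Q = 68900 W = 248040 kJ/h
ΔT = Q/(ṁ·Cp) = 248040/(1340×2.60) = 71.194 K
T_out = 27.5 − 71.194 = -43.694 °C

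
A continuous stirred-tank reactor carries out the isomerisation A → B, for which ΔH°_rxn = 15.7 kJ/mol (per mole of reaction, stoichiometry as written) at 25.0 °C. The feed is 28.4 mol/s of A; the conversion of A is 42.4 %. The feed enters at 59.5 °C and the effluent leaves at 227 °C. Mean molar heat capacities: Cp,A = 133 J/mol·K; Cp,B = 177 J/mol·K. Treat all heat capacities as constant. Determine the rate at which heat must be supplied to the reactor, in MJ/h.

Q_in = 3340 MJ/h

Extent of reaction ξ = 0.424 × 28.4 = 12.042 mol/s
Reaction term: ξ·ΔH°_rxn = 12.042 × 15.7 = 189.05 kJ/s
Sensible, feed 59.5→25 °C: -130.31 kJ/s
Outlet flows (mol/s): A 16.358, B 12.042
Sensible, products 25→227 °C: 870.02 kJ/s
Q = ΔH = 928.76 kJ/s = 928.76 kW
Heat supplied = 3343.5 MJ/h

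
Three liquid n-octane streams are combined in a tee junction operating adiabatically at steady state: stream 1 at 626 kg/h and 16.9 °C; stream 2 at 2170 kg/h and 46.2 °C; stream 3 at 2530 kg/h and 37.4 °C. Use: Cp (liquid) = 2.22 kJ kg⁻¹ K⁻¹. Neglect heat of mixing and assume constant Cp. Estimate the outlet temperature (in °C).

No heat crosses the boundary, so H_out = H_in.
T_out = Σ ṁᵢCp,ᵢTᵢ / Σ ṁᵢCp,ᵢ
      = 456110 / 11824 = 38.576 °C

T_out = 38.6 °C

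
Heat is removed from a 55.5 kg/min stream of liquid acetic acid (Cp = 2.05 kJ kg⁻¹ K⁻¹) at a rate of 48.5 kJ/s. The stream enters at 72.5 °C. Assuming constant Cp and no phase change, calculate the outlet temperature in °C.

Q = 48.5 kJ/s = 2910 kJ/min
ΔT = Q/(ṁ·Cp) = 2910/(55.5×2.05) = 25.577 K
T_out = 72.5 − 25.577 = 46.923 °C

T_out = 46.9 °C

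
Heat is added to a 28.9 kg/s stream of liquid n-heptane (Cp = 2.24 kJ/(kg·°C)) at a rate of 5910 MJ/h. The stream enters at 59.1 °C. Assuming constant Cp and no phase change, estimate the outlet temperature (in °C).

Q = 5910 MJ/h = 1641.7 kJ/s
ΔT = Q/(ṁ·Cp) = 1641.7/(28.9×2.24) = 25.359 K
T_out = 59.1 + 25.359 = 84.459 °C

T_out = 84.5 °C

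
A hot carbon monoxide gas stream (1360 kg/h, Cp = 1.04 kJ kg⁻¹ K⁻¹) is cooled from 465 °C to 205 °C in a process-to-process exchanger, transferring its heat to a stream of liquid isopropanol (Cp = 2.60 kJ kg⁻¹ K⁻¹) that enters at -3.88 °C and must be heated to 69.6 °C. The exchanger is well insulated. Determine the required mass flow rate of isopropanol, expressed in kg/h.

ṁ_c = 1920 kg/h

Heat released by hot stream: Q = 1360 × 1.04 × (465 − 205) = 367740 kJ/h
Energy balance on cold side (adiabatic exchanger): Q = ṁ_c·Cp_c·(T_c,out − T_c,in)
ṁ_c = 367740 / [2.60 × (69.6 − -3.88)] = 1924.9 kg/h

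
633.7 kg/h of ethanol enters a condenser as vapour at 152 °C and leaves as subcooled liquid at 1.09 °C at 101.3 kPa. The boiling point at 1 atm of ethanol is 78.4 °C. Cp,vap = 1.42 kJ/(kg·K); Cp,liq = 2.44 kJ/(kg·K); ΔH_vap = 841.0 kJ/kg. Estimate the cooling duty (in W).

Q_c = 200000 W

vapour 152→78.4 °C: -104.51 kJ/kg
condensation at 78.4 °C: -841 kJ/kg
liquid 78.4→1.09 °C: -188.64 kJ/kg
Δh = -104.51 + -841 + -188.64 = -1134.1 kJ/kg
Q = ṁ·Δh = 633.7 kg/h × -1134.1 kJ/kg = -718710 kJ/h
|Q| = 199.64 kW = 199640 W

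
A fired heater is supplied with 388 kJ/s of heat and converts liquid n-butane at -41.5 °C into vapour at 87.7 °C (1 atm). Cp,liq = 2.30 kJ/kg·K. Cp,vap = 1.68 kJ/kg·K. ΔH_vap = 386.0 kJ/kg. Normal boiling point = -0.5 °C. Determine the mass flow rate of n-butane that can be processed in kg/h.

Δh = 2.30×(-0.5−-41.5) + 386.0 + 1.68×(87.7−-0.5) = 628.48 kJ/kg
Q = 388 kJ/s = 388 kJ/s = 1.3968e+06 kJ/h
ṁ = Q/Δh = 1.3968e+06 / 628.48 = 2222.5 kg/h

ṁ = 2220 kg/h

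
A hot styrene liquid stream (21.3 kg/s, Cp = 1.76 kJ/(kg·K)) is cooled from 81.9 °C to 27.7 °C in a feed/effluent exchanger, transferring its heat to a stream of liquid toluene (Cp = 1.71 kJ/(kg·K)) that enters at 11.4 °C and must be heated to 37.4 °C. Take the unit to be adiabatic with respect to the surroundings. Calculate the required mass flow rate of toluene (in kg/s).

ṁ_c = 45.7 kg/s

Heat released by hot stream: Q = 21.3 × 1.76 × (81.9 − 27.7) = 2031.8 kJ/s
Energy balance on cold side (adiabatic exchanger): Q = ṁ_c·Cp_c·(T_c,out − T_c,in)
ṁ_c = 2031.8 / [1.71 × (37.4 − 11.4)] = 45.701 kg/s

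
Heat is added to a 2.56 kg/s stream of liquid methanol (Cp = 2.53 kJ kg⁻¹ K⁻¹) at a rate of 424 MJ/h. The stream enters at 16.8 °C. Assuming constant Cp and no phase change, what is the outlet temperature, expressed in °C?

T_out = 35.0 °C

Q = 424 MJ/h = 117.78 kJ/s
ΔT = Q/(ṁ·Cp) = 117.78/(2.56×2.53) = 18.185 K
T_out = 16.8 + 18.185 = 34.985 °C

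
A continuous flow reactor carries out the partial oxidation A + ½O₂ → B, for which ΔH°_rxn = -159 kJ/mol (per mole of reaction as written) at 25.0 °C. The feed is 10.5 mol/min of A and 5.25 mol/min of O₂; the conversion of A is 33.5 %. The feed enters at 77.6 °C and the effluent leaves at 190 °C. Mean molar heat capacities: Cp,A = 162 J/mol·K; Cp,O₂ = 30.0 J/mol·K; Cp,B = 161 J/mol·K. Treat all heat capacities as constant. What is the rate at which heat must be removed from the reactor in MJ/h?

Extent of reaction ξ = 0.335 × 10.5 = 3.5175 mol/min
Reaction term: ξ·ΔH°_rxn = 3.5175 × -159 = -559.28 kJ/min
Sensible, feed 77.6→25 °C: -97.757 kJ/min
Outlet flows (mol/min): A 6.9825, O₂ 3.4912, B 3.5175
Sensible, products 25→190 °C: 297.37 kJ/min
Q = ΔH = -359.67 kJ/min = -5.9946 kW
Heat removed = 21.58 MJ/h

Q_out = 21.6 MJ/h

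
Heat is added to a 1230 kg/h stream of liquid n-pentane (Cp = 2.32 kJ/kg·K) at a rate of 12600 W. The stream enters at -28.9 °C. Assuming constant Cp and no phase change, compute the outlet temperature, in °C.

T_out = -13.0 °C

Q = 12600 W = 45360 kJ/h
ΔT = Q/(ṁ·Cp) = 45360/(1230×2.32) = 15.896 K
T_out = -28.9 + 15.896 = -13.004 °C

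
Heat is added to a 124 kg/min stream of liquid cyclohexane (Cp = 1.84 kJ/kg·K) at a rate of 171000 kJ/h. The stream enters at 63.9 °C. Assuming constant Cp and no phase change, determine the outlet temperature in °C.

T_out = 76.4 °C

Q = 171000 kJ/h = 2850 kJ/min
ΔT = Q/(ṁ·Cp) = 2850/(124×1.84) = 12.491 K
T_out = 63.9 + 12.491 = 76.391 °C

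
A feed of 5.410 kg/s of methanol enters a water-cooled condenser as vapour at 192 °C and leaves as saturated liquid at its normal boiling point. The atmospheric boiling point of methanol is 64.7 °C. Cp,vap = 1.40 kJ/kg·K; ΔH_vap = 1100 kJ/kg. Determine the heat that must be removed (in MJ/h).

vapour 192→64.7 °C: -178.22 kJ/kg
condensation at 64.7 °C: -1100 kJ/kg
Δh = -178.22 + -1100 = -1278.2 kJ/kg
Q = ṁ·Δh = 5.410 kg/s × -1278.2 kJ/kg = -6915.2 kJ/s
|Q| = 6915.2 kW = 24895 MJ/h

Q_c = 24900 MJ/h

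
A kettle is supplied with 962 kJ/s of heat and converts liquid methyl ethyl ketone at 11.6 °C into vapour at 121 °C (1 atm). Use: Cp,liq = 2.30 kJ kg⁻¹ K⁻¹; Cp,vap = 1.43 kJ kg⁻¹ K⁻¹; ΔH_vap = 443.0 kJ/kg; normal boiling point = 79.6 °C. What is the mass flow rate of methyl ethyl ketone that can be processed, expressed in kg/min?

ṁ = 87.6 kg/min

Δh = 2.30×(79.6−11.6) + 443.0 + 1.43×(121−79.6) = 658.6 kJ/kg
Q = 962 kJ/s = 962 kJ/s = 57720 kJ/min
ṁ = Q/Δh = 57720 / 658.6 = 87.64 kg/min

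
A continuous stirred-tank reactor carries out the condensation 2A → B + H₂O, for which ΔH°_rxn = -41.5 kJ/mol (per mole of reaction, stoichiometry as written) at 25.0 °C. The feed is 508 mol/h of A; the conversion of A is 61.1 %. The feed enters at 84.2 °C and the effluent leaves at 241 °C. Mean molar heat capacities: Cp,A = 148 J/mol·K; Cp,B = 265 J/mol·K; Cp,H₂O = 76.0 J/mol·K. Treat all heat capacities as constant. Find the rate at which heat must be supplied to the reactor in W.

Extent of reaction ξ = 0.611 × 508 / 2 = 155.19 mol/h
Reaction term: ξ·ΔH°_rxn = 155.19 × -41.5 = -6440.6 kJ/h
Sensible, feed 84.2→25 °C: -4450.9 kJ/h
Outlet flows (mol/h): A 197.61, B 155.19, H₂O 155.19
Sensible, products 25→241 °C: 17748 kJ/h
Q = ΔH = 6856.8 kJ/h = 1.9047 kW
Heat supplied = 1904.7 W

Q_in = 1900 W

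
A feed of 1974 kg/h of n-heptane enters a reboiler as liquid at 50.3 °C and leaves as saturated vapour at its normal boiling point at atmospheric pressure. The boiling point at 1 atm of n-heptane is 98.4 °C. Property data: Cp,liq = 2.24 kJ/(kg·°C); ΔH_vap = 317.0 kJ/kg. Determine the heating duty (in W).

Q = 233000 W

liquid 50.3→98.4 °C: 107.74 kJ/kg
vaporisation at 98.4 °C: 317 kJ/kg
Δh = 107.74 + 317 = 424.74 kJ/kg
Q = ṁ·Δh = 1974 kg/h × 424.74 kJ/kg = 838440 kJ/h
|Q| = 232.9 kW = 232900 W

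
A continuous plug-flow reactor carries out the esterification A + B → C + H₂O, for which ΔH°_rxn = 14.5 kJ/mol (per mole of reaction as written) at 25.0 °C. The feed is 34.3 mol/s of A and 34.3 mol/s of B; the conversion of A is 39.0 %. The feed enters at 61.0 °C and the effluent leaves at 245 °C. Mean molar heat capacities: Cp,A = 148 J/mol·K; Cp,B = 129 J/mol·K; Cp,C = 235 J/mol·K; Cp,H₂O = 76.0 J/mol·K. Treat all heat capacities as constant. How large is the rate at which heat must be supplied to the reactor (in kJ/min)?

Q_in = 123000 kJ/min

Extent of reaction ξ = 0.390 × 34.3 = 13.377 mol/s
Reaction term: ξ·ΔH°_rxn = 13.377 × 14.5 = 193.97 kJ/s
Sensible, feed 61.0→25 °C: -342.04 kJ/s
Outlet flows (mol/s): A 20.923, B 20.923, C 13.377, H₂O 13.377
Sensible, products 25→245 °C: 2190.3 kJ/s
Q = ΔH = 2042.2 kJ/s = 2042.2 kW
Heat supplied = 122530 kJ/min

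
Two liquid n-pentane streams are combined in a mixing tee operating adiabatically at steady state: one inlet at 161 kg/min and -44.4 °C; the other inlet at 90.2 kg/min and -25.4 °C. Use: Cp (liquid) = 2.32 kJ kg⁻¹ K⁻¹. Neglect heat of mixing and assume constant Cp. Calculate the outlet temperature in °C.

Adiabatic, steady state ⇒ Σ ṁᵢCp,ᵢ(T_out − Tᵢ) = 0
Σ ṁᵢCp,ᵢTᵢ = 161×2.32×-44.4 + 90.2×2.32×-25.4 = -21900
Σ ṁᵢCp,ᵢ = 161×2.32 + 90.2×2.32 = 582.78
T_out = -21900 / 582.78 = -37.578 °C

T_out = -37.6 °C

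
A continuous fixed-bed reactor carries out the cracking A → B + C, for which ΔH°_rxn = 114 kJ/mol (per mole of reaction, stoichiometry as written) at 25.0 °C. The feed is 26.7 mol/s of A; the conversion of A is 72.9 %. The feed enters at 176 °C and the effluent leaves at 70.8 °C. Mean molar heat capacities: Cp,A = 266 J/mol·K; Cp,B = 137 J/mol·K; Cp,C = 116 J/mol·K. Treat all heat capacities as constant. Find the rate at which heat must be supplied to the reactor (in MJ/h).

Extent of reaction ξ = 0.729 × 26.7 = 19.464 mol/s
Reaction term: ξ·ΔH°_rxn = 19.464 × 114 = 2218.9 kJ/s
Sensible, feed 176→25 °C: -1072.4 kJ/s
Outlet flows (mol/s): A 7.2357, B 19.464, C 19.464
Sensible, products 25→70.8 °C: 313.69 kJ/s
Q = ΔH = 1460.2 kJ/s = 1460.2 kW
Heat supplied = 5256.7 MJ/h

Q_in = 5260 MJ/h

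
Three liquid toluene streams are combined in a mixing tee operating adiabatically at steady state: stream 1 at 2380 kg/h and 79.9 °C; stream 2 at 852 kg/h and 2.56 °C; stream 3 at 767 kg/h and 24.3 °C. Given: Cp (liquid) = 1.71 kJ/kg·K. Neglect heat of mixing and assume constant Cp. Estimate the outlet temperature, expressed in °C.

T_out = 52.8 °C

Energy balance with Q = 0: Σ ṁᵢCp,ᵢ(T_out − Tᵢ) = 0
T_out = Σ ṁᵢCp,ᵢTᵢ / Σ ṁᵢCp,ᵢ
      = 360780 / 6838.3 = 52.758 °C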